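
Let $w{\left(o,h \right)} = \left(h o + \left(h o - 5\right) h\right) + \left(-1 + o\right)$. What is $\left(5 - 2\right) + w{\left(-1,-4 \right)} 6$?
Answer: $39$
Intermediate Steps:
$w{\left(o,h \right)} = -1 + o + h o + h \left(-5 + h o\right)$ ($w{\left(o,h \right)} = \left(h o + \left(-5 + h o\right) h\right) + \left(-1 + o\right) = \left(h o + h \left(-5 + h o\right)\right) + \left(-1 + o\right) = -1 + o + h o + h \left(-5 + h o\right)$)
$\left(5 - 2\right) + w{\left(-1,-4 \right)} 6 = \left(5 - 2\right) + \left(-1 - 1 - -20 - -4 - \left(-4\right)^{2}\right) 6 = \left(5 - 2\right) + \left(-1 - 1 + 20 + 4 - 16\right) 6 = 3 + \left(-1 - 1 + 20 + 4 - 16\right) 6 = 3 + 6 \cdot 6 = 3 + 36 = 39$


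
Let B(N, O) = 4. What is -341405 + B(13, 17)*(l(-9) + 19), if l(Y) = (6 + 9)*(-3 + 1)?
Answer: -341449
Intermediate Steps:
l(Y) = -30 (l(Y) = 15*(-2) = -30)
-341405 + B(13, 17)*(l(-9) + 19) = -341405 + 4*(-30 + 19) = -341405 + 4*(-11) = -341405 - 44 = -341449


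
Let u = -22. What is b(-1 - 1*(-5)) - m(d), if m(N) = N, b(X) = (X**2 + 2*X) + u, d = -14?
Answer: 16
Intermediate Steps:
b(X) = -22 + X**2 + 2*X (b(X) = (X**2 + 2*X) - 22 = -22 + X**2 + 2*X)
b(-1 - 1*(-5)) - m(d) = (-22 + (-1 - 1*(-5))**2 + 2*(-1 - 1*(-5))) - 1*(-14) = (-22 + (-1 + 5)**2 + 2*(-1 + 5)) + 14 = (-22 + 4**2 + 2*4) + 14 = (-22 + 16 + 8) + 14 = 2 + 14 = 16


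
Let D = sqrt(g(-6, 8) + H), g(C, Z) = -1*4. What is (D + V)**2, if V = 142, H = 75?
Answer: (142 + sqrt(71))**2 ≈ 22628.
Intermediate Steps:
g(C, Z) = -4
D = sqrt(71) (D = sqrt(-4 + 75) = sqrt(71) ≈ 8.4261)
(D + V)**2 = (sqrt(71) + 142)**2 = (142 + sqrt(71))**2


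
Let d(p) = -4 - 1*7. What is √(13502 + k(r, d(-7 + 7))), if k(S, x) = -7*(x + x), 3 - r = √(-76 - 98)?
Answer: 2*√3414 ≈ 116.86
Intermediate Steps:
d(p) = -11 (d(p) = -4 - 7 = -11)
r = 3 - I*√174 (r = 3 - √(-76 - 98) = 3 - √(-174) = 3 - I*√174 ≈ 3.0 - 13.191*I)
k(S, x) = -14*x
√(13502 + k(r, d(-7 + 7))) = √(13502 - 14*(-11)) = √(13502 + 154) = √13656 = 2*√3414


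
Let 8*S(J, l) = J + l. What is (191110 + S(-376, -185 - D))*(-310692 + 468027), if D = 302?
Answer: 240410554695/8 ≈ 3.0051e+10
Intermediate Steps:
S(J, l) = J/8 + l/8 (S(J, l) = (J + l)/8 = J/8 + l/8)
(191110 + S(-376, -185 - D))*(-310692 + 468027) = (191110 + ((⅛)*(-376) + (-185 - 1*302)/8))*(-310692 + 468027) = (191110 + (-47 + (-185 - 302)/8))*157335 = (191110 + (-47 + (⅛)*(-487)))*157335 = (191110 + (-47 - 487/8))*157335 = (191110 - 863/8)*157335 = (1528017/8)*157335 = 240410554695/8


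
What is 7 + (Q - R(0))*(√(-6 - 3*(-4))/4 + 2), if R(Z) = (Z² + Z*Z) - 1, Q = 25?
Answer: 59 + 13*√6/2 ≈ 74.922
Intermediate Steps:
R(Z) = -1 + 2*Z² (R(Z) = (Z² + Z²) - 1 = 2*Z² - 1 = -1 + 2*Z²)
7 + (Q - R(0))*(√(-6 - 3*(-4))/4 + 2) = 7 + (25 - (-1 + 2*0²))*(√(-6 - 3*(-4))/4 + 2) = 7 + (25 - (-1 + 2*0))*(√(-6 + 12)*(¼) + 2) = 7 + (25 - (-1 + 0))*(√6*(¼) + 2) = 7 + (25 - 1*(-1))*(√6/4 + 2) = 7 + (25 + 1)*(2 + √6/4) = 7 + 26*(2 + √6/4) = 7 + (52 + 13*√6/2) = 59 + 13*√6/2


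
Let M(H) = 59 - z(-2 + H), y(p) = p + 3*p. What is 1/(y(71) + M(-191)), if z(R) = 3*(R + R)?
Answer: 1/1501 ≈ 0.00066622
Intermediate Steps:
z(R) = 6*R (z(R) = 3*(2*R) = 6*R)
y(p) = 4*p
M(H) = 71 - 6*H (M(H) = 59 - 6*(-2 + H) = 59 - (-12 + 6*H) = 59 + (12 - 6*H) = 71 - 6*H)
1/(y(71) + M(-191)) = 1/(4*71 + (71 - 6*(-191))) = 1/(284 + (71 + 1146)) = 1/(284 + 1217) = 1/1501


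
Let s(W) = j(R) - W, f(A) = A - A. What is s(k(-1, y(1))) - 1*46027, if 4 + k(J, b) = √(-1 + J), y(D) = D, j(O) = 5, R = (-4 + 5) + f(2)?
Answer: -46018 - I*√2 ≈ -46018.0 - 1.4142*I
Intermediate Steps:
f(A) = 0
R = 1 (R = (-4 + 5) + 0 = 1 + 0 = 1)
k(J, b) = -4 + √(-1 + J)
s(W) = 5 - W
s(k(-1, y(1))) - 1*46027 = (5 - (-4 + √(-1 - 1))) - 1*46027 = (5 - (-4 + √(-2))) - 46027 = (5 - (-4 + I*√2)) - 46027 = (5 + (4 - I*√2)) - 46027 = (9 - I*√2) - 46027 = -46018 - I*√2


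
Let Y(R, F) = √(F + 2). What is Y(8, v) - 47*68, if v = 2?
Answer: -3194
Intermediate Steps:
Y(R, F) = √(2 + F)
Y(8, v) - 47*68 = √(2 + 2) - 47*68 = √4 - 3196 = 2 - 3196 = -3194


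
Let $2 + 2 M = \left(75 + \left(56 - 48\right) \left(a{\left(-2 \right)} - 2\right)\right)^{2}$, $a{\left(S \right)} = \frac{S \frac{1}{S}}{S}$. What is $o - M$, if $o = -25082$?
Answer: $- \frac{53187}{2} \approx -26594.0$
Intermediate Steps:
$a{\left(S \right)} = \frac{1}{S}$ ($a{\left(S \right)} = 1 \frac{1}{S} = \frac{1}{S}$)
$M = \frac{3023}{2}$ ($M = -1 + \frac{\left(75 + \left(56 - 48\right) \left(\frac{1}{-2} - 2\right)\right)^{2}}{2} = -1 + \frac{\left(75 + 8 \left(- \frac{1}{2} - 2\right)\right)^{2}}{2} = -1 + \frac{\left(75 + 8 \left(- \frac{5}{2}\right)\right)^{2}}{2} = -1 + \frac{\left(75 - 20\right)^{2}}{2} = -1 + \frac{55^{2}}{2} = -1 + \frac{1}{2} \cdot 3025 = -1 + \frac{3025}{2} = \frac{3023}{2} \approx 1511.5$)
$o - M = -25082 - \frac{3023}{2} = - \frac{53187}{2}$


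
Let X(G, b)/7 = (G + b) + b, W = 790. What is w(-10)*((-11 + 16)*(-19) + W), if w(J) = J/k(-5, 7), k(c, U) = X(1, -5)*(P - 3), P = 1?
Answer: -3475/63 ≈ -55.159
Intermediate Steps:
X(G, b) = 7*G + 14*b (X(G, b) = 7*((G + b) + b) = 7*(G + 2*b) = 7*G + 14*b)
k(c, U) = 126 (k(c, U) = (7*1 + 14*(-5))*(1 - 3) = (7 - 70)*(-2) = -63*(-2) = 126)
w(J) = J/126
w(-10)*((-11 + 16)*(-19) + W) = ((1/126)*(-10))*((-11 + 16)*(-19) + 790) = -5*(5*(-19) + 790)/63 = -5*(-95 + 790)/63 = -5/63*695 = -3475/63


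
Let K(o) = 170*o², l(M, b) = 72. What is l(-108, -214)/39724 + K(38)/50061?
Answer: 2438762978/497155791 ≈ 4.9054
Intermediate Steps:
l(-108, -214)/39724 + K(38)/50061 = 72/39724 + (170*38²)/50061 = 72*(1/39724) + (170*1444)*(1/50061) = 18/9931 + 245480*(1/50061) = 18/9931 + 245480/50061 = 2438762978/497155791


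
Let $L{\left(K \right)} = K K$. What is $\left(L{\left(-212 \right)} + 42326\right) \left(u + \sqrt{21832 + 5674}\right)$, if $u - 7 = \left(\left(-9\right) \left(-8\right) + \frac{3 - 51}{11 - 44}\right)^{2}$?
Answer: $\frac{57049358970}{121} + 87270 \sqrt{27506} \approx 4.8596 \cdot 10^{8}$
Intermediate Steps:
$L{\left(K \right)} = K^{2}$
$u = \frac{653711}{121}$ ($u = 7 + \left(\left(-9\right) \left(-8\right) + \frac{3 - 51}{11 - 44}\right)^{2} = 7 + \left(72 - \frac{48}{-33}\right)^{2} = 7 + \left(72 - - \frac{16}{11}\right)^{2} = 7 + \left(72 + \frac{16}{11}\right)^{2} = 7 + \left(\frac{808}{11}\right)^{2} = 7 + \frac{652864}{121} = \frac{653711}{121} \approx 5402.6$)
$\left(L{\left(-212 \right)} + 42326\right) \left(u + \sqrt{21832 + 5674}\right) = \left(\left(-212\right)^{2} + 42326\right) \left(\frac{653711}{121} + \sqrt{21832 + 5674}\right) = \left(44944 + 42326\right) \left(\frac{653711}{121} + \sqrt{27506}\right) = 87270 \left(\frac{653711}{121} + \sqrt{27506}\right) = \frac{57049358970}{121} + 87270 \sqrt{27506}$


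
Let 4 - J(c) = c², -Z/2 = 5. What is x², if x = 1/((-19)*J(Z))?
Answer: 1/3326976 ≈ 3.0057e-7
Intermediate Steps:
Z = -10 (Z = -2*5 = -10)
J(c) = 4 - c²
x = 1/1824 (x = 1/((-19)*(4 - 1*(-10)²)) = -1/(19*(4 - 1*100)) = -1/(19*(4 - 100)) = -1/19/(-96) = -1/19*(-1/96) = 1/1824 ≈ 0.00054825)
x² = (1/1824)² = 1/3326976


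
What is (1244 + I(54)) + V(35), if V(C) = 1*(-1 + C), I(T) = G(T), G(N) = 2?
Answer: 1280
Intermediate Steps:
I(T) = 2
V(C) = -1 + C
(1244 + I(54)) + V(35) = (1244 + 2) + (-1 + 35) = 1246 + 34 = 1280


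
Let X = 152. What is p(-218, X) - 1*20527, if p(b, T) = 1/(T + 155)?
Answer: -6301788/307 ≈ -20527.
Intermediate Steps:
p(b, T) = 1/(155 + T)
p(-218, X) - 1*20527 = 1/(155 + 152) - 1*20527 = 1/307 - 20527 = -6301788/307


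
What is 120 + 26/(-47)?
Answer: 5614/47 ≈ 119.45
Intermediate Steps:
120 + 26/(-47) = 120 + 26*(-1/47) = 120 - 26/47 = 5614/47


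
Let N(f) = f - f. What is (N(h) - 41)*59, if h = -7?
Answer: -2419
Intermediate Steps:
N(f) = 0
(N(h) - 41)*59 = (0 - 41)*59 = -41*59 = -2419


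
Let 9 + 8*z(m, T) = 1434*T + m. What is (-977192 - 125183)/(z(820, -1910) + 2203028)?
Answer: -1763800/2977219 ≈ -0.59243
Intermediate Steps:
z(m, T) = -9/8 + m/8 + 717*T/4 (z(m, T) = -9/8 + (1434*T + m)/8 = -9/8 + (m + 1434*T)/8 = -9/8 + (m/8 + 717*T/4) = -9/8 + m/8 + 717*T/4)
(-977192 - 125183)/(z(820, -1910) + 2203028) = (-977192 - 125183)/((-9/8 + (1/8)*820 + (717/4)*(-1910)) + 2203028) = -1102375/((-9/8 + 205/2 - 684735/2) + 2203028) = -1102375/(-2738129/8 + 2203028) = -1102375/14886095/8 = -1102375*8/14886095 = -1763800/2977219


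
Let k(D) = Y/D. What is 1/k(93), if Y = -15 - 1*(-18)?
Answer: 31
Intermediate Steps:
Y = 3 (Y = -15 + 18 = 3)
k(D) = 3/D
1/k(93) = 1/(3/93) = 1/(3*(1/93)) = 1/(1/31) = 31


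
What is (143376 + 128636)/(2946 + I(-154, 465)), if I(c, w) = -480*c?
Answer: 136006/38433 ≈ 3.5388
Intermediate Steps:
(143376 + 128636)/(2946 + I(-154, 465)) = (143376 + 128636)/(2946 - 480*(-154)) = 272012/(2946 + 73920) = 272012/76866 = 272012*(1/76866) = 136006/38433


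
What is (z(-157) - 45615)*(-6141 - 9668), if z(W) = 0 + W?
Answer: 723609548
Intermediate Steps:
z(W) = W
(z(-157) - 45615)*(-6141 - 9668) = (-157 - 45615)*(-6141 - 9668) = -45772*(-15809) = 723609548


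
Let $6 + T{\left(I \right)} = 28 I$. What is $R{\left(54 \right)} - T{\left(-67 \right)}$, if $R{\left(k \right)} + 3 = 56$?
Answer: $1935$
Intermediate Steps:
$T{\left(I \right)} = -6 + 28 I$
$R{\left(k \right)} = 53$ ($R{\left(k \right)} = -3 + 56 = 53$)
$R{\left(54 \right)} - T{\left(-67 \right)} = 53 - \left(-6 + 28 \left(-67\right)\right) = 53 - \left(-6 - 1876\right) = 53 - -1882 = 53 + 1882 = 1935$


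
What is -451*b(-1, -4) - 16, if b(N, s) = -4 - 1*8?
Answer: 5396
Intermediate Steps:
b(N, s) = -12 (b(N, s) = -4 - 8 = -12)
-451*b(-1, -4) - 16 = -451*(-12) - 16 = 5412 - 16 = 5396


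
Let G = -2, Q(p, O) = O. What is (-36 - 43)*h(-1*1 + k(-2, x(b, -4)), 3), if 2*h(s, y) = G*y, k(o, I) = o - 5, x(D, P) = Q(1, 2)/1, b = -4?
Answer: 237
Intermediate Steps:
x(D, P) = 2 (x(D, P) = 2/1 = 2*1 = 2)
k(o, I) = -5 + o
h(s, y) = -y (h(s, y) = (-2*y)/2 = -y)
(-36 - 43)*h(-1*1 + k(-2, x(b, -4)), 3) = (-36 - 43)*(-1*3) = -79*(-3) = 237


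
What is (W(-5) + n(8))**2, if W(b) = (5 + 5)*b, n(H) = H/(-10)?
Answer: 64516/25 ≈ 2580.6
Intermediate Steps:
n(H) = -H/10 (n(H) = H*(-1/10) = -H/10)
W(b) = 10*b
(W(-5) + n(8))**2 = (10*(-5) - 1/10*8)**2 = (-50 - 4/5)**2 = (-254/5)**2 = 64516/25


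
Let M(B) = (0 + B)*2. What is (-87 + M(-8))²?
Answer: 10609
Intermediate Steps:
M(B) = 2*B (M(B) = B*2 = 2*B)
(-87 + M(-8))² = (-87 + 2*(-8))² = (-87 - 16)² = (-103)² = 10609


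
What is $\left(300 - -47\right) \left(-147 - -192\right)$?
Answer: $15615$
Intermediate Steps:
$\left(300 - -47\right) \left(-147 - -192\right) = \left(300 + \left(56 - 9\right)\right) \left(-147 + 192\right) = \left(300 + 47\right) 45 = 347 \cdot 45 = 15615$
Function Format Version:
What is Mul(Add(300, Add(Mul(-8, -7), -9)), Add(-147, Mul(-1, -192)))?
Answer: 15615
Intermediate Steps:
Mul(Add(300, Add(Mul(-8, -7), -9)), Add(-147, Mul(-1, -192))) = Mul(Add(300, Add(56, -9)), Add(-147, 192)) = Mul(Add(300, 47), 45) = Mul(347, 45) = 15615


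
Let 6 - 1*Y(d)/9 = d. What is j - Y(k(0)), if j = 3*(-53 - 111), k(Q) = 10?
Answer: -456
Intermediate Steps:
Y(d) = 54 - 9*d
j = -492 (j = 3*(-164) = -492)
j - Y(k(0)) = -492 - (54 - 9*10) = -492 - (54 - 90) = -492 - 1*(-36) = -492 + 36 = -456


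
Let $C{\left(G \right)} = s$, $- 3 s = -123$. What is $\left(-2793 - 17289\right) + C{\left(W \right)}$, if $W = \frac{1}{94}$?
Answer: $-20041$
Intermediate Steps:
$W = \frac{1}{94} \approx 0.010638$
$s = 41$ ($s = \left(- \frac{1}{3}\right) \left(-123\right) = 41$)
$C{\left(G \right)} = 41$
$\left(-2793 - 17289\right) + C{\left(W \right)} = \left(-2793 - 17289\right) + 41 = -20082 + 41 = -20041$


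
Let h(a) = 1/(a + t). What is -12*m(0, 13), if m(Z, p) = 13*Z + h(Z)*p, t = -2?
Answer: 78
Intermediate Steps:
h(a) = 1/(-2 + a) (h(a) = 1/(a - 2) = 1/(-2 + a))
m(Z, p) = 13*Z + p/(-2 + Z)
-12*m(0, 13) = -12*(13 + 13*0*(-2 + 0))/(-2 + 0) = -12*(13 + 13*0*(-2))/(-2) = -(-6)*(13 + 0) = -(-6)*13 = -12*(-13/2) = 78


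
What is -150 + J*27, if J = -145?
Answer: -4065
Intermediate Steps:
-150 + J*27 = -150 - 145*27 = -150 - 3915 = -4065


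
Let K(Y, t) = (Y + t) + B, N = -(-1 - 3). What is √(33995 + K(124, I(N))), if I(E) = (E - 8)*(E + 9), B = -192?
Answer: 5*√1355 ≈ 184.05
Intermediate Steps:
N = 4 (N = -1*(-4) = 4)
I(E) = (-8 + E)*(9 + E)
K(Y, t) = -192 + Y + t (K(Y, t) = (Y + t) - 192 = -192 + Y + t)
√(33995 + K(124, I(N))) = √(33995 + (-192 + 124 + (-72 + 4 + 4²))) = √(33995 + (-192 + 124 + (-72 + 4 + 16))) = √(33995 + (-192 + 124 - 52)) = √(33995 - 120) = √33875 = 5*√1355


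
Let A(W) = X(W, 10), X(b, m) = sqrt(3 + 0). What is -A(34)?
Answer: -sqrt(3) ≈ -1.7320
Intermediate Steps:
X(b, m) = sqrt(3)
A(W) = sqrt(3)
-A(34) = -sqrt(3)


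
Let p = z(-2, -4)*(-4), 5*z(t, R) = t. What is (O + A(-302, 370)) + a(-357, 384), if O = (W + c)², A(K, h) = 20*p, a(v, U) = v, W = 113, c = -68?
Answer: 1700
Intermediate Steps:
z(t, R) = t/5
p = 8/5 (p = ((⅕)*(-2))*(-4) = -⅖*(-4) = 8/5 ≈ 1.6000)
A(K, h) = 32 (A(K, h) = 20*(8/5) = 32)
O = 2025 (O = (113 - 68)² = 45² = 2025)
(O + A(-302, 370)) + a(-357, 384) = (2025 + 32) - 357 = 2057 - 357 = 1700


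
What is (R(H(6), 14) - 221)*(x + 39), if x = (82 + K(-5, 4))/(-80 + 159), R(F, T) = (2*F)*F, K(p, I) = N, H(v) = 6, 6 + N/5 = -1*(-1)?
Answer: -467562/79 ≈ -5918.5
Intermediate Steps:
N = -25 (N = -30 + 5*(-1*(-1)) = -30 + 5*1 = -30 + 5 = -25)
K(p, I) = -25
R(F, T) = 2*F²
x = 57/79 (x = (82 - 25)/(-80 + 159) = 57/79 ≈ 0.72152)
(R(H(6), 14) - 221)*(x + 39) = (2*6² - 221)*(57/79 + 39) = (2*36 - 221)*(3138/79) = (72 - 221)*(3138/79) = -149*3138/79 = -467562/79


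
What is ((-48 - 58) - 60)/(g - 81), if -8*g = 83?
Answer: 1328/731 ≈ 1.8167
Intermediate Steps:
g = -83/8 (g = -⅛*83 = -83/8 ≈ -10.375)
((-48 - 58) - 60)/(g - 81) = ((-48 - 58) - 60)/(-83/8 - 81) = (-106 - 60)/(-731/8) = -166*(-8/731) = 1328/731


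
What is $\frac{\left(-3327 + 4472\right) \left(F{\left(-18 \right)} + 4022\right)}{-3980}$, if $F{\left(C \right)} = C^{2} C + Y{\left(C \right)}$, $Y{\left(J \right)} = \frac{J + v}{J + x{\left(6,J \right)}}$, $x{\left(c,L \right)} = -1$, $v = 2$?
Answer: $\frac{3935823}{7562} \approx 520.47$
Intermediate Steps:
$Y{\left(J \right)} = \frac{2 + J}{-1 + J}$ ($Y{\left(J \right)} = \frac{J + 2}{J - 1} = \frac{2 + J}{-1 + J}$)
$F{\left(C \right)} = C^{3} + \frac{2 + C}{-1 + C}$ ($F{\left(C \right)} = C^{2} C + \frac{2 + C}{-1 + C} = C^{3} + \frac{2 + C}{-1 + C}$)
$\frac{\left(-3327 + 4472\right) \left(F{\left(-18 \right)} + 4022\right)}{-3980} = \frac{\left(-3327 + 4472\right) \left(\frac{2 - 18 + \left(-18\right)^{3} \left(-1 - 18\right)}{-1 - 18} + 4022\right)}{-3980} = 1145 \left(\frac{2 - 18 - -110808}{-19} + 4022\right) \left(- \frac{1}{3980}\right) = 1145 \left(- \frac{2 - 18 + 110808}{19} + 4022\right) \left(- \frac{1}{3980}\right) = 1145 \left(\left(- \frac{1}{19}\right) 110792 + 4022\right) \left(- \frac{1}{3980}\right) = 1145 \left(- \frac{110792}{19} + 4022\right) \left(- \frac{1}{3980}\right) = 1145 \left(- \frac{34374}{19}\right) \left(- \frac{1}{3980}\right) = \left(- \frac{39358230}{19}\right) \left(- \frac{1}{3980}\right) = \frac{3935823}{7562}$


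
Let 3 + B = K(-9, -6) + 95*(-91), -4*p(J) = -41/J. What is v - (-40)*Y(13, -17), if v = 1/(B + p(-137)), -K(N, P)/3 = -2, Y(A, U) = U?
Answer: -3220383308/4735857 ≈ -680.00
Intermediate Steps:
K(N, P) = 6 (K(N, P) = -3*(-2) = 6)
p(J) = 41/(4*J) (p(J) = -(-41)/(4*J) = 41/(4*J))
B = -8642 (B = -3 + (6 + 95*(-91)) = -3 + (6 - 8645) = -3 - 8639 = -8642)
v = -548/4735857 (v = 1/(-8642 + (41/4)/(-137)) = 1/(-8642 + (41/4)*(-1/137)) = 1/(-8642 - 41/548) = 1/(-4735857/548) = -548/4735857 ≈ -0.00011571)
v - (-40)*Y(13, -17) = -548/4735857 - (-40)*(-17) = -548/4735857 - 1*680 = -548/4735857 - 680 = -3220383308/4735857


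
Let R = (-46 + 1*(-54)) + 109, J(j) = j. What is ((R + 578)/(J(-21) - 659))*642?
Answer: -188427/340 ≈ -554.20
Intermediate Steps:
R = 9 (R = (-46 - 54) + 109 = -100 + 109 = 9)
((R + 578)/(J(-21) - 659))*642 = ((9 + 578)/(-21 - 659))*642 = (587/(-680))*642 = (587*(-1/680))*642 = -587/680*642 = -188427/340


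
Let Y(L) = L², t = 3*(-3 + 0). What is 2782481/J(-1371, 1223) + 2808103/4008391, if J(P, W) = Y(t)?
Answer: 11153499254414/324679671 ≈ 34352.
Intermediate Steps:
t = -9 (t = 3*(-3) = -9)
J(P, W) = 81 (J(P, W) = (-9)² = 81)
2782481/J(-1371, 1223) + 2808103/4008391 = 2782481/81 + 2808103/4008391 = 11153499254414/324679671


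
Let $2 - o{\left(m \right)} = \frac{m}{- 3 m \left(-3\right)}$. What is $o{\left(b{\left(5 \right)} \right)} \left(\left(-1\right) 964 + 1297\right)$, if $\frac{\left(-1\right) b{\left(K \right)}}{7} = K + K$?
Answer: $629$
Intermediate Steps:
$b{\left(K \right)} = - 14 K$ ($b{\left(K \right)} = - 7 \left(K + K\right) = - 7 \cdot 2 K = - 14 K$)
$o{\left(m \right)} = \frac{17}{9}$ ($o{\left(m \right)} = 2 - \frac{m}{- 3 m \left(-3\right)} = 2 - \frac{m}{9 m} = 2 - m \frac{1}{9 m} = 2 - \frac{1}{9} = \frac{17}{9}$)
$o{\left(b{\left(5 \right)} \right)} \left(\left(-1\right) 964 + 1297\right) = \frac{17 \left(\left(-1\right) 964 + 1297\right)}{9} = \frac{17 \left(-964 + 1297\right)}{9} = \frac{17}{9} \cdot 333 = 629$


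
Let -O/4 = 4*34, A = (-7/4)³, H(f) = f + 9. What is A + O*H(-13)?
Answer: 138921/64 ≈ 2170.6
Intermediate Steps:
H(f) = 9 + f
A = -343/64 (A = (-7*¼)³ = (-7/4)³ = -343/64 ≈ -5.3594)
O = -544 (O = -16*34 = -4*136 = -544)
A + O*H(-13) = -343/64 - 544*(9 - 13) = -343/64 - 544*(-4) = -343/64 + 2176 = 138921/64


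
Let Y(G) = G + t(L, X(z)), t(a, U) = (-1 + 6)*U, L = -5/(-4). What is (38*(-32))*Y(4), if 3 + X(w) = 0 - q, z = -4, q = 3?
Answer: 31616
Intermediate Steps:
X(w) = -6 (X(w) = -3 + (0 - 1*3) = -3 + (0 - 3) = -3 - 3 = -6)
L = 5/4 (L = -5*(-¼) = 5/4 ≈ 1.2500)
t(a, U) = 5*U
Y(G) = -30 + G (Y(G) = G + 5*(-6) = G - 30 = -30 + G)
(38*(-32))*Y(4) = (38*(-32))*(-30 + 4) = -1216*(-26) = 31616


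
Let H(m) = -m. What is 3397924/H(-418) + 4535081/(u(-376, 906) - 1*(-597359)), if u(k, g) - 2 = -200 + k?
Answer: 1014862869099/124728065 ≈ 8136.6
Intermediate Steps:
u(k, g) = -198 + k (u(k, g) = 2 + (-200 + k) = -198 + k)
3397924/H(-418) + 4535081/(u(-376, 906) - 1*(-597359)) = 3397924/((-1*(-418))) + 4535081/((-198 - 376) - 1*(-597359)) = 3397924/418 + 4535081/(-574 + 597359) = 3397924*(1/418) + 4535081/596785 = 1698962/209 + 4535081*(1/596785) = 1698962/209 + 4535081/596785 = 1014862869099/124728065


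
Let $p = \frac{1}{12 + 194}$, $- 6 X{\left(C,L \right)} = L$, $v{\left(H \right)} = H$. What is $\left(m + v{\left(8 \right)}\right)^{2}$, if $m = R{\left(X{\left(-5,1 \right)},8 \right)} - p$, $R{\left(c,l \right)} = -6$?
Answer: $\frac{168921}{42436} \approx 3.9806$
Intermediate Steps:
$X{\left(C,L \right)} = - \frac{L}{6}$
$p = \frac{1}{206} \approx 0.0048544$
$m = - \frac{1237}{206}$ ($m = -6 - \frac{1}{206} = - \frac{1237}{206} \approx -6.0049$)
$\left(m + v{\left(8 \right)}\right)^{2} = \left(- \frac{1237}{206} + 8\right)^{2} = \left(\frac{411}{206}\right)^{2} = \frac{168921}{42436}$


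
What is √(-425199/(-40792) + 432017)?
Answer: √179722032637274/20396 ≈ 657.29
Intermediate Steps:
√(-425199/(-40792) + 432017) = √(-425199*(-1/40792) + 432017) = √(425199/40792 + 432017) = √(17623262663/40792) = √179722032637274/20396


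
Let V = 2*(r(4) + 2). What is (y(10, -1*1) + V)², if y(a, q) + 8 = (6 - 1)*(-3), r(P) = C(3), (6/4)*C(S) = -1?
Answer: 3721/9 ≈ 413.44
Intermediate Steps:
C(S) = -⅔ (C(S) = (⅔)*(-1) = -⅔)
r(P) = -⅔
y(a, q) = -23 (y(a, q) = -8 + (6 - 1)*(-3) = -8 + 5*(-3) = -8 - 15 = -23)
V = 8/3 (V = 2*(-⅔ + 2) = 2*(4/3) = 8/3 ≈ 2.6667)
(y(10, -1*1) + V)² = (-23 + 8/3)² = (-61/3)² = 3721/9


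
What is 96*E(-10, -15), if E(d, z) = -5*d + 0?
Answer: 4800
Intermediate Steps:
E(d, z) = -5*d
96*E(-10, -15) = 96*(-5*(-10)) = 96*50 = 4800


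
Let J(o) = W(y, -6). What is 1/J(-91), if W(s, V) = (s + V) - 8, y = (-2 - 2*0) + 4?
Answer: -1/12 ≈ -0.083333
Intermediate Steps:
y = 2 (y = (-2 + 0) + 4 = -2 + 4 = 2)
W(s, V) = -8 + V + s (W(s, V) = (V + s) - 8 = -8 + V + s)
J(o) = -12 (J(o) = -8 - 6 + 2 = -12)
1/J(-91) = 1/(-12) = -1/12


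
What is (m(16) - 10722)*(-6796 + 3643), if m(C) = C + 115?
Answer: 33393423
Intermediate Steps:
m(C) = 115 + C
(m(16) - 10722)*(-6796 + 3643) = ((115 + 16) - 10722)*(-6796 + 3643) = (131 - 10722)*(-3153) = -10591*(-3153) = 33393423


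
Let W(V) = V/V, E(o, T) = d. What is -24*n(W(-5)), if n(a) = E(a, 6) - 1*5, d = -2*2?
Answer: 216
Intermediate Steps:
d = -4
E(o, T) = -4
W(V) = 1
n(a) = -9 (n(a) = -4 - 1*5 = -4 - 5 = -9)
-24*n(W(-5)) = -24*(-9) = 216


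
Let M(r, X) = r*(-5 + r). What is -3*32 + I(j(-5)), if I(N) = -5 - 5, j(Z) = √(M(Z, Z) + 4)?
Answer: -106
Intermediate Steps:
j(Z) = √(4 + Z*(-5 + Z)) (j(Z) = √(Z*(-5 + Z) + 4) = √(4 + Z*(-5 + Z)))
I(N) = -10
-3*32 + I(j(-5)) = -3*32 - 10 = -96 - 10 = -106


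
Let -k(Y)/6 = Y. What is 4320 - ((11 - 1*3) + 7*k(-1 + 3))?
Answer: 4396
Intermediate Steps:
k(Y) = -6*Y
4320 - ((11 - 1*3) + 7*k(-1 + 3)) = 4320 - ((11 - 1*3) + 7*(-6*(-1 + 3))) = 4320 - ((11 - 3) + 7*(-6*2)) = 4320 - (8 + 7*(-12)) = 4320 - (8 - 84) = 4320 - 1*(-76) = 4320 + 76 = 4396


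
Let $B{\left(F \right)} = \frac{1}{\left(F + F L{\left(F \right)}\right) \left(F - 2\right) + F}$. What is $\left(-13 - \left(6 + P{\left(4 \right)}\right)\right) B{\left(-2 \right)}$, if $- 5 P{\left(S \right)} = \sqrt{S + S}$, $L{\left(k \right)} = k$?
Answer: $\frac{19}{10} - \frac{\sqrt{2}}{25} \approx 1.8434$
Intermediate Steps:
$P{\left(S \right)} = - \frac{\sqrt{2} \sqrt{S}}{5}$ ($P{\left(S \right)} = - \frac{\sqrt{S + S}}{5} = - \frac{\sqrt{2 S}}{5} = - \frac{\sqrt{2} \sqrt{S}}{5}$)
$B{\left(F \right)} = \frac{1}{F + \left(-2 + F\right) \left(F + F^{2}\right)}$ ($B{\left(F \right)} = \frac{1}{\left(F + F F\right) \left(F - 2\right) + F} = \frac{1}{\left(F + F^{2}\right) \left(-2 + F\right) + F} = \frac{1}{\left(-2 + F\right) \left(F + F^{2}\right) + F} = \frac{1}{F + \left(-2 + F\right) \left(F + F^{2}\right)}$)
$\left(-13 - \left(6 + P{\left(4 \right)}\right)\right) B{\left(-2 \right)} = \left(-13 - \left(6 - \frac{\sqrt{2} \sqrt{4}}{5}\right)\right) \frac{1}{\left(-2\right) \left(-1 + \left(-2\right)^{2} - -2\right)} = \left(-13 - \left(6 - \frac{1}{5} \sqrt{2} \cdot 2\right)\right) \left(- \frac{1}{2 \left(-1 + 4 + 2\right)}\right) = \left(-13 - \left(6 - \frac{2 \sqrt{2}}{5}\right)\right) \left(- \frac{1}{2 \cdot 5}\right) = \left(-13 - \left(6 - \frac{2 \sqrt{2}}{5}\right)\right) \left(\left(- \frac{1}{2}\right) \frac{1}{5}\right) = \left(-19 + \frac{2 \sqrt{2}}{5}\right) \left(- \frac{1}{10}\right) = \frac{19}{10} - \frac{\sqrt{2}}{25}$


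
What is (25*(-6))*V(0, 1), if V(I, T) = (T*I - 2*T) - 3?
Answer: 750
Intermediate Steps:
V(I, T) = -3 - 2*T + I*T (V(I, T) = (I*T - 2*T) - 3 = (-2*T + I*T) - 3 = -3 - 2*T + I*T)
(25*(-6))*V(0, 1) = (25*(-6))*(-3 - 2*1 + 0*1) = -150*(-3 - 2 + 0) = -150*(-5) = 750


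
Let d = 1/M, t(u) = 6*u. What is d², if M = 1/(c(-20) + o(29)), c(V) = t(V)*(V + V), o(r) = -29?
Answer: 22762441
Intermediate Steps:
c(V) = 12*V² (c(V) = (6*V)*(V + V) = (6*V)*(2*V) = 12*V²)
M = 1/4771 (M = 1/(12*(-20)² - 29) = 1/(12*400 - 29) = 1/(4800 - 29) = 1/4771 ≈ 0.00020960)
d = 4771 (d = 1/(1/4771) = 4771)
d² = 4771² = 22762441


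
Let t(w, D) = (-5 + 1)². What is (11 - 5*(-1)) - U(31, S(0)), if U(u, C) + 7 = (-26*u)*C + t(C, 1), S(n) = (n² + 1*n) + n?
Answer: 7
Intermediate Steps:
t(w, D) = 16 (t(w, D) = (-4)² = 16)
S(n) = n² + 2*n (S(n) = (n² + n) + n = (n + n²) + n = n² + 2*n)
U(u, C) = 9 - 26*C*u (U(u, C) = -7 + ((-26*u)*C + 16) = -7 + (-26*C*u + 16) = -7 + (16 - 26*C*u) = 9 - 26*C*u)
(11 - 5*(-1)) - U(31, S(0)) = (11 - 5*(-1)) - (9 - 26*0*(2 + 0)*31) = (11 + 5) - (9 - 26*0*2*31) = 16 - (9 - 26*0*31) = 16 - (9 + 0) = 16 - 1*9 = 16 - 9 = 7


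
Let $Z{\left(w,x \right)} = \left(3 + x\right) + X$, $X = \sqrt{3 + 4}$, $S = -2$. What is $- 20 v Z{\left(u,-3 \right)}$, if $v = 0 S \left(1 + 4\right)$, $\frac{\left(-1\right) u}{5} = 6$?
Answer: $0$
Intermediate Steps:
$u = -30$ ($u = \left(-5\right) 6 = -30$)
$v = 0$ ($v = 0 \left(-2\right) \left(1 + 4\right) = 0 \cdot 5 = 0$)
$X = \sqrt{7} \approx 2.6458$
$Z{\left(w,x \right)} = 3 + x + \sqrt{7}$ ($Z{\left(w,x \right)} = \left(3 + x\right) + \sqrt{7} = 3 + x + \sqrt{7}$)
$- 20 v Z{\left(u,-3 \right)} = \left(-20\right) 0 \left(3 - 3 + \sqrt{7}\right) = 0 \sqrt{7} = 0$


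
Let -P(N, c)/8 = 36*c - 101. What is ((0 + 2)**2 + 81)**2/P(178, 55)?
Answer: -7225/15032 ≈ -0.48064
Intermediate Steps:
P(N, c) = 808 - 288*c (P(N, c) = -8*(36*c - 101) = -8*(-101 + 36*c) = 808 - 288*c)
((0 + 2)**2 + 81)**2/P(178, 55) = ((0 + 2)**2 + 81)**2/(808 - 288*55) = (2**2 + 81)**2/(808 - 15840) = (4 + 81)**2/(-15032) = 85**2*(-1/15032) = 7225*(-1/15032) = -7225/15032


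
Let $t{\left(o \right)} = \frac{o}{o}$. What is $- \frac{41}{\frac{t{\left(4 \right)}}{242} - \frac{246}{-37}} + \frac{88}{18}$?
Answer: $- \frac{682990}{536121} \approx -1.2739$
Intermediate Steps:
$t{\left(o \right)} = 1$
$- \frac{41}{\frac{t{\left(4 \right)}}{242} - \frac{246}{-37}} + \frac{88}{18} = - \frac{41}{1 \cdot \frac{1}{242} - \frac{246}{-37}} + \frac{88}{18} = - \frac{41}{1 \cdot \frac{1}{242} - - \frac{246}{37}} + 88 \cdot \frac{1}{18} = - \frac{41}{\frac{1}{242} + \frac{246}{37}} + \frac{44}{9} = - \frac{41}{\frac{59569}{8954}} + \frac{44}{9} = \left(-41\right) \frac{8954}{59569} + \frac{44}{9} = - \frac{367114}{59569} + \frac{44}{9} = - \frac{682990}{536121}$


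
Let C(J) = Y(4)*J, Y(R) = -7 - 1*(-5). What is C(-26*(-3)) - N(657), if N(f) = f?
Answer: -813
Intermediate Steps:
Y(R) = -2 (Y(R) = -7 + 5 = -2)
C(J) = -2*J
C(-26*(-3)) - N(657) = -(-52)*(-3) - 1*657 = -2*78 - 657 = -156 - 657 = -813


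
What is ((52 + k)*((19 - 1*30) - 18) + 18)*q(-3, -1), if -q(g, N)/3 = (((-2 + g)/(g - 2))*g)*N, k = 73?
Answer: 32463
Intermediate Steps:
q(g, N) = -3*N*g (q(g, N) = -3*((-2 + g)/(g - 2))*g*N = -3*((-2 + g)/(-2 + g))*g*N = -3*1*g*N = -3*g*N = -3*N*g)
((52 + k)*((19 - 1*30) - 18) + 18)*q(-3, -1) = ((52 + 73)*((19 - 1*30) - 18) + 18)*(-3*(-1)*(-3)) = (125*((19 - 30) - 18) + 18)*(-9) = (125*(-11 - 18) + 18)*(-9) = (125*(-29) + 18)*(-9) = (-3625 + 18)*(-9) = -3607*(-9) = 32463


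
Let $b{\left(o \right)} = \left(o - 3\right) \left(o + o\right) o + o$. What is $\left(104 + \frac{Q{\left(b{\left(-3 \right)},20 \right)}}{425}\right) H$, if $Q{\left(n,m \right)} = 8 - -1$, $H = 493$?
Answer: $\frac{1282061}{25} \approx 51282.0$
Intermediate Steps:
$b{\left(o \right)} = o + 2 o^{2} \left(-3 + o\right)$ ($b{\left(o \right)} = \left(-3 + o\right) 2 o o + o = 2 o \left(-3 + o\right) o + o = 2 o^{2} \left(-3 + o\right) + o = o + 2 o^{2} \left(-3 + o\right)$)
$Q{\left(n,m \right)} = 9$ ($Q{\left(n,m \right)} = 8 + 1 = 9$)
$\left(104 + \frac{Q{\left(b{\left(-3 \right)},20 \right)}}{425}\right) H = \left(104 + \frac{9}{425}\right) 493 = \frac{44209}{425} \cdot 493 = \frac{1282061}{25}$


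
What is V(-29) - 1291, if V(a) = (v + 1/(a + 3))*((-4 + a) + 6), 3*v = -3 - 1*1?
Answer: -32603/26 ≈ -1254.0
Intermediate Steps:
v = -4/3 (v = (-3 - 1*1)/3 = (-3 - 1)/3 = (1/3)*(-4) = -4/3 ≈ -1.3333)
V(a) = (2 + a)*(-4/3 + 1/(3 + a)) (V(a) = (-4/3 + 1/(a + 3))*((-4 + a) + 6) = (-4/3 + 1/(3 + a))*(2 + a) = (2 + a)*(-4/3 + 1/(3 + a)))
V(-29) - 1291 = (-18 - 17*(-29) - 4*(-29)**2)/(3*(3 - 29)) - 1291 = (1/3)*(-18 + 493 - 4*841)/(-26) - 1291 = (1/3)*(-1/26)*(-18 + 493 - 3364) - 1291 = (1/3)*(-1/26)*(-2889) - 1291 = 963/26 - 1291 = -32603/26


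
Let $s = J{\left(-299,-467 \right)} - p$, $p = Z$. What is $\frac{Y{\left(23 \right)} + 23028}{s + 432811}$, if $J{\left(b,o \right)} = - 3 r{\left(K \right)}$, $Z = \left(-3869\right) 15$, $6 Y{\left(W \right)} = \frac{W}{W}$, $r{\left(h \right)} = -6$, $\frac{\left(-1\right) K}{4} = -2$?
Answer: $\frac{138169}{2945184} \approx 0.046914$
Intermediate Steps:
$K = 8$ ($K = \left(-4\right) \left(-2\right) = 8$)
$Y{\left(W \right)} = \frac{1}{6}$ ($Y{\left(W \right)} = \frac{W \frac{1}{W}}{6} = \frac{1}{6} \cdot 1 = \frac{1}{6}$)
$Z = -58035$
$J{\left(b,o \right)} = 18$ ($J{\left(b,o \right)} = \left(-3\right) \left(-6\right) = 18$)
$p = -58035$
$s = 58053$ ($s = 18 - -58035 = 18 + 58035 = 58053$)
$\frac{Y{\left(23 \right)} + 23028}{s + 432811} = \frac{\frac{1}{6} + 23028}{58053 + 432811} = \frac{138169}{6 \cdot 490864} = \frac{138169}{6} \cdot \frac{1}{490864} = \frac{138169}{2945184}$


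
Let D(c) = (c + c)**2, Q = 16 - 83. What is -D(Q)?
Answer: -17956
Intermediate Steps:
Q = -67
D(c) = 4*c**2 (D(c) = (2*c)**2 = 4*c**2)
-D(Q) = -4*(-67)**2 = -4*4489 = -1*17956 = -17956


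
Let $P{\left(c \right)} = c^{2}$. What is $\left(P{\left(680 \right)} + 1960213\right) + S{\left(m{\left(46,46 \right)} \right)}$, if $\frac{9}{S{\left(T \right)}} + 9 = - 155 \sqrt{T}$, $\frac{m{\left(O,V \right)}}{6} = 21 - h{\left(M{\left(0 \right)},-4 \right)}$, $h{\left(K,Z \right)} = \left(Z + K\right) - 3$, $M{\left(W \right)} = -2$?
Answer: $\frac{1164043742992}{480491} - \frac{930 \sqrt{5}}{480491} \approx 2.4226 \cdot 10^{6}$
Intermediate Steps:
$h{\left(K,Z \right)} = -3 + K + Z$ ($h{\left(K,Z \right)} = \left(K + Z\right) - 3 = -3 + K + Z$)
$m{\left(O,V \right)} = 180$ ($m{\left(O,V \right)} = 6 \left(21 - \left(-3 - 2 - 4\right)\right) = 6 \left(21 - -9\right) = 6 \left(21 + 9\right) = 6 \cdot 30 = 180$)
$S{\left(T \right)} = \frac{9}{-9 - 155 \sqrt{T}}$
$\left(P{\left(680 \right)} + 1960213\right) + S{\left(m{\left(46,46 \right)} \right)} = \left(680^{2} + 1960213\right) - \frac{9}{9 + 155 \sqrt{180}} = \left(462400 + 1960213\right) - \frac{9}{9 + 155 \cdot 6 \sqrt{5}} = 2422613 - \frac{9}{9 + 930 \sqrt{5}}$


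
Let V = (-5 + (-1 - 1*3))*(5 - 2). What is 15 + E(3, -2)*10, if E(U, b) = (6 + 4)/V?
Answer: 305/27 ≈ 11.296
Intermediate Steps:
V = -27 (V = (-5 + (-1 - 3))*3 = (-5 - 4)*3 = -9*3 = -27)
E(U, b) = -10/27 (E(U, b) = (6 + 4)/(-27) = 10*(-1/27) = -10/27)
15 + E(3, -2)*10 = 15 - 10/27*10 = 15 - 100/27 = 305/27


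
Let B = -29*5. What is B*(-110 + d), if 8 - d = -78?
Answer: 3480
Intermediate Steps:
B = -145
d = 86 (d = 8 - 1*(-78) = 8 + 78 = 86)
B*(-110 + d) = -145*(-110 + 86) = -145*(-24) = 3480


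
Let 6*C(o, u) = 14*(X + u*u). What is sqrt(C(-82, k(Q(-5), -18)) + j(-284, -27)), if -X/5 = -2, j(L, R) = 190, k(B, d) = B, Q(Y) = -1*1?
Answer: sqrt(1941)/3 ≈ 14.686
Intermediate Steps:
Q(Y) = -1
X = 10 (X = -5*(-2) = 10)
C(o, u) = 70/3 + 7*u**2/3 (C(o, u) = (14*(10 + u*u))/6 = (14*(10 + u**2))/6 = (140 + 14*u**2)/6 = 70/3 + 7*u**2/3)
sqrt(C(-82, k(Q(-5), -18)) + j(-284, -27)) = sqrt((70/3 + (7/3)*(-1)**2) + 190) = sqrt((70/3 + (7/3)*1) + 190) = sqrt((70/3 + 7/3) + 190) = sqrt(77/3 + 190) = sqrt(647/3) = sqrt(1941)/3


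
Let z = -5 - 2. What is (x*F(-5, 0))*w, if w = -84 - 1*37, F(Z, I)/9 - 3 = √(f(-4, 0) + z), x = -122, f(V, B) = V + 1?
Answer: 398574 + 132858*I*√10 ≈ 3.9857e+5 + 4.2013e+5*I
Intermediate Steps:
f(V, B) = 1 + V
z = -7
F(Z, I) = 27 + 9*I*√10 (F(Z, I) = 27 + 9*√((1 - 4) - 7) = 27 + 9*√(-3 - 7) = 27 + 9*√(-10) = 27 + 9*(I*√10) = 27 + 9*I*√10)
w = -121 (w = -84 - 37 = -121)
(x*F(-5, 0))*w = -122*(27 + 9*I*√10)*(-121) = (-3294 - 1098*I*√10)*(-121) = 398574 + 132858*I*√10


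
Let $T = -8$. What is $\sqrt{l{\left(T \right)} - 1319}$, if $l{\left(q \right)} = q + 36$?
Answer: $i \sqrt{1291} \approx 35.93 i$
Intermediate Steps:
$l{\left(q \right)} = 36 + q$
$\sqrt{l{\left(T \right)} - 1319} = \sqrt{\left(36 - 8\right) - 1319} = \sqrt{28 - 1319} = \sqrt{-1291} = i \sqrt{1291}$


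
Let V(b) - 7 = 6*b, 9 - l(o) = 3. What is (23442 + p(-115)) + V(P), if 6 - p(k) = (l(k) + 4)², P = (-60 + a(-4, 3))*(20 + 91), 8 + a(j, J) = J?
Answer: -19935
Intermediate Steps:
a(j, J) = -8 + J
l(o) = 6 (l(o) = 9 - 1*3 = 9 - 3 = 6)
P = -7215 (P = (-60 + (-8 + 3))*(20 + 91) = (-60 - 5)*111 = -65*111 = -7215)
V(b) = 7 + 6*b
p(k) = -94 (p(k) = 6 - (6 + 4)² = 6 - 1*10² = 6 - 1*100 = 6 - 100 = -94)
(23442 + p(-115)) + V(P) = (23442 - 94) + (7 + 6*(-7215)) = 23348 + (7 - 43290) = 23348 - 43283 = -19935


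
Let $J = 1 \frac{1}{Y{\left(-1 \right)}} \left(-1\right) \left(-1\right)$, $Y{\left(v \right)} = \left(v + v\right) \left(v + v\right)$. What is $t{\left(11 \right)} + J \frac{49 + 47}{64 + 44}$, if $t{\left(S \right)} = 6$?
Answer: $\frac{56}{9} \approx 6.2222$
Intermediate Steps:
$Y{\left(v \right)} = 4 v^{2}$ ($Y{\left(v \right)} = 2 v 2 v = 4 v^{2}$)
$J = \frac{1}{4}$ ($J = 1 \frac{1}{4 \left(-1\right)^{2}} \left(-1\right) \left(-1\right) = 1 \frac{1}{4 \cdot 1} \left(-1\right) \left(-1\right) = 1 \cdot \frac{1}{4} \left(-1\right) \left(-1\right) = \frac{1}{4} \left(-1\right) \left(-1\right) = \left(- \frac{1}{4}\right) \left(-1\right) = \frac{1}{4} \approx 0.25$)
$t{\left(11 \right)} + J \frac{49 + 47}{64 + 44} = 6 + \frac{\left(49 + 47\right) \frac{1}{64 + 44}}{4} = 6 + \frac{96 \cdot \frac{1}{108}}{4} = 6 + \frac{1}{4} \cdot \frac{8}{9} = 6 + \frac{2}{9} = \frac{56}{9}$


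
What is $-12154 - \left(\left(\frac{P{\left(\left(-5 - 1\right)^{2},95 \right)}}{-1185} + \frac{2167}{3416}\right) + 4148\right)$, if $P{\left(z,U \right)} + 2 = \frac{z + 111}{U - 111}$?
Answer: $- \frac{131984900063}{8095920} \approx -16303.0$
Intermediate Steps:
$P{\left(z,U \right)} = -2 + \frac{111 + z}{-111 + U}$ ($P{\left(z,U \right)} = -2 + \frac{z + 111}{U - 111} = -2 + \frac{111 + z}{-111 + U}$)
$-12154 - \left(\left(\frac{P{\left(\left(-5 - 1\right)^{2},95 \right)}}{-1185} + \frac{2167}{3416}\right) + 4148\right) = -12154 - \left(\left(\frac{\frac{1}{-111 + 95} \left(333 + \left(-5 - 1\right)^{2} - 190\right)}{-1185} + \frac{2167}{3416}\right) + 4148\right) = -12154 - \left(\left(\frac{333 + \left(-6\right)^{2} - 190}{-16} \left(- \frac{1}{1185}\right) + 2167 \cdot \frac{1}{3416}\right) + 4148\right) = -12154 - \left(\left(- \frac{333 + 36 - 190}{16} \left(- \frac{1}{1185}\right) + \frac{2167}{3416}\right) + 4148\right) = -12154 - \left(\left(\left(- \frac{1}{16}\right) 179 \left(- \frac{1}{1185}\right) + \frac{2167}{3416}\right) + 4148\right) = -12154 - \left(\left(\left(- \frac{179}{16}\right) \left(- \frac{1}{1185}\right) + \frac{2167}{3416}\right) + 4148\right) = -12154 - \left(\left(\frac{179}{18960} + \frac{2167}{3416}\right) + 4148\right) = -12154 - \left(\frac{5212223}{8095920} + 4148\right) = -12154 - \frac{33587088383}{8095920} = - \frac{131984900063}{8095920}$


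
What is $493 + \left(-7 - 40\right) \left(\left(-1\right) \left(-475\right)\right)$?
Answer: $-21832$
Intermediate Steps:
$493 + \left(-7 - 40\right) \left(\left(-1\right) \left(-475\right)\right) = 493 + \left(-7 - 40\right) 475 = 493 - 22325 = -21832$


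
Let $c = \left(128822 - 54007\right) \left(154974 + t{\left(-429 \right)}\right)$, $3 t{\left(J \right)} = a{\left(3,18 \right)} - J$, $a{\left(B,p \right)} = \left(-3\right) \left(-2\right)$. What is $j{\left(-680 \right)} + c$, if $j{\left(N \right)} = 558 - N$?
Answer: $11605229223$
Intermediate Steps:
$a{\left(B,p \right)} = 6$
$t{\left(J \right)} = 2 - \frac{J}{3}$ ($t{\left(J \right)} = \frac{6 - J}{3} = 2 - \frac{J}{3}$)
$c = 11605227985$ ($c = \left(128822 - 54007\right) \left(154974 + \left(2 - -143\right)\right) = 74815 \left(154974 + \left(2 + 143\right)\right) = 74815 \left(154974 + 145\right) = 74815 \cdot 155119 = 11605227985$)
$j{\left(-680 \right)} + c = \left(558 - -680\right) + 11605227985 = \left(558 + 680\right) + 11605227985 = 1238 + 11605227985 = 11605229223$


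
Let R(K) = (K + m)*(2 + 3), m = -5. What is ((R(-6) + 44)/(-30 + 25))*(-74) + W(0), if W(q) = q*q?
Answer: -814/5 ≈ -162.80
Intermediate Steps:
R(K) = -25 + 5*K (R(K) = (K - 5)*(2 + 3) = (-5 + K)*5 = -25 + 5*K)
W(q) = q**2
((R(-6) + 44)/(-30 + 25))*(-74) + W(0) = (((-25 + 5*(-6)) + 44)/(-30 + 25))*(-74) + 0**2 = (((-25 - 30) + 44)/(-5))*(-74) + 0 = ((-55 + 44)*(-1/5))*(-74) + 0 = -11*(-1/5)*(-74) + 0 = (11/5)*(-74) + 0 = -814/5 + 0 = -814/5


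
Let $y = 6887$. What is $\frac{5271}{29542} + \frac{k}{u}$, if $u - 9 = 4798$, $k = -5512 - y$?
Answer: $- \frac{340953561}{142008394} \approx -2.4009$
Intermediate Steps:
$k = -12399$ ($k = -5512 - 6887 = -12399$)
$u = 4807$ ($u = 9 + 4798 = 4807$)
$\frac{5271}{29542} + \frac{k}{u} = \frac{5271}{29542} - \frac{12399}{4807} = - \frac{340953561}{142008394}$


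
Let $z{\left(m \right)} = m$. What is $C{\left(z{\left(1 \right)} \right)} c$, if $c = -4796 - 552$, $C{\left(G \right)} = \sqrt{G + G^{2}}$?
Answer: $- 5348 \sqrt{2} \approx -7563.2$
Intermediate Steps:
$c = -5348$
$C{\left(z{\left(1 \right)} \right)} c = \sqrt{1 \left(1 + 1\right)} \left(-5348\right) = \sqrt{1 \cdot 2} \left(-5348\right) = \sqrt{2} \left(-5348\right) = - 5348 \sqrt{2}$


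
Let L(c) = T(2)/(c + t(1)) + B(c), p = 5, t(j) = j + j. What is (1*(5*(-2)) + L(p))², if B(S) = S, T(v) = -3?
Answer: 1444/49 ≈ 29.469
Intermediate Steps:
t(j) = 2*j
L(c) = c - 3/(2 + c) (L(c) = -3/(c + 2*1) + c = -3/(c + 2) + c = -3/(2 + c) + c = c - 3/(2 + c))
(1*(5*(-2)) + L(p))² = (1*(5*(-2)) + (-3 + 5² + 2*5)/(2 + 5))² = (1*(-10) + (-3 + 25 + 10)/7)² = (-10 + (⅐)*32)² = (-10 + 32/7)² = (-38/7)² = 1444/49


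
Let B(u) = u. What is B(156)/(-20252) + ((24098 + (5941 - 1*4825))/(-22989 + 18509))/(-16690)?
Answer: -199172737/27040470400 ≈ -0.0073657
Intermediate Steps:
B(156)/(-20252) + ((24098 + (5941 - 1*4825))/(-22989 + 18509))/(-16690) = 156/(-20252) + ((24098 + (5941 - 1*4825))/(-22989 + 18509))/(-16690) = 156*(-1/20252) + ((24098 + (5941 - 4825))/(-4480))*(-1/16690) = -39/5063 + ((24098 + 1116)*(-1/4480))*(-1/16690) = -39/5063 + (25214*(-1/4480))*(-1/16690) = -39/5063 - 1801/320*(-1/16690) = -39/5063 + 1801/5340800 = -199172737/27040470400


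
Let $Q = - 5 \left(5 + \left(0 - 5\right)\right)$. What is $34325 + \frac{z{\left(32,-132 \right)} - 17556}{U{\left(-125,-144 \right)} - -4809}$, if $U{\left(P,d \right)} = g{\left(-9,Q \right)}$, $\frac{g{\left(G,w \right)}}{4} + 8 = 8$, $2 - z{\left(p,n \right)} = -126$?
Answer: $\frac{165051497}{4809} \approx 34321.0$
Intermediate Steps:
$z{\left(p,n \right)} = 128$ ($z{\left(p,n \right)} = 2 - -126 = 2 + 126 = 128$)
$Q = 0$ ($Q = - 5 \left(5 - 5\right) = \left(-5\right) 0 = 0$)
$g{\left(G,w \right)} = 0$ ($g{\left(G,w \right)} = -32 + 4 \cdot 8 = -32 + 32 = 0$)
$U{\left(P,d \right)} = 0$
$34325 + \frac{z{\left(32,-132 \right)} - 17556}{U{\left(-125,-144 \right)} - -4809} = 34325 + \frac{128 - 17556}{0 - -4809} = 34325 - \frac{17428}{0 + 4809} = 34325 - \frac{17428}{4809} = \frac{165051497}{4809}$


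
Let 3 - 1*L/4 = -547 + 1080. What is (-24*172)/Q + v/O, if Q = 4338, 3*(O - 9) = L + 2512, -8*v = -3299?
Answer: 4849355/2423496 ≈ 2.0010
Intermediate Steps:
L = -2120 (L = 12 - 4*(-547 + 1080) = 12 - 4*533 = 12 - 2132 = -2120)
v = 3299/8 (v = -⅛*(-3299) = 3299/8 ≈ 412.38)
O = 419/3 (O = 9 + (-2120 + 2512)/3 = 9 + (⅓)*392 = 9 + 392/3 = 419/3 ≈ 139.67)
(-24*172)/Q + v/O = -24*172/4338 + 3299/(8*(419/3)) = -4128*1/4338 + (3299/8)*(3/419) = -688/723 + 9897/3352 = 4849355/2423496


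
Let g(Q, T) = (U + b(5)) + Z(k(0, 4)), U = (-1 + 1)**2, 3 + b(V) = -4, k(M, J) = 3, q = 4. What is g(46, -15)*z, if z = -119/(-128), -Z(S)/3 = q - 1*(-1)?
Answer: -1309/64 ≈ -20.453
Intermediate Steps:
Z(S) = -15 (Z(S) = -3*(4 - 1*(-1)) = -3*(4 + 1) = -3*5 = -15)
b(V) = -7 (b(V) = -3 - 4 = -7)
U = 0 (U = 0**2 = 0)
g(Q, T) = -22 (g(Q, T) = (0 - 7) - 15 = -7 - 15 = -22)
z = 119/128 (z = -119*(-1/128) = 119/128 ≈ 0.92969)
g(46, -15)*z = -22*119/128 = -1309/64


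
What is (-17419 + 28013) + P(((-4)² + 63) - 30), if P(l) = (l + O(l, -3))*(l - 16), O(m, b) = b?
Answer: 12112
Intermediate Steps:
P(l) = (-16 + l)*(-3 + l) (P(l) = (l - 3)*(l - 16) = (-3 + l)*(-16 + l) = (-16 + l)*(-3 + l))
(-17419 + 28013) + P(((-4)² + 63) - 30) = (-17419 + 28013) + (48 + (((-4)² + 63) - 30)² - 19*(((-4)² + 63) - 30)) = 10594 + (48 + ((16 + 63) - 30)² - 19*((16 + 63) - 30)) = 10594 + (48 + (79 - 30)² - 19*(79 - 30)) = 10594 + (48 + 49² - 19*49) = 10594 + (48 + 2401 - 931) = 10594 + 1518 = 12112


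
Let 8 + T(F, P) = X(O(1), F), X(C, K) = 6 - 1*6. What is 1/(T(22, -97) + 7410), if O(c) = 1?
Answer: 1/7402 ≈ 0.00013510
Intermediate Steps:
X(C, K) = 0 (X(C, K) = 6 - 6 = 0)
T(F, P) = -8 (T(F, P) = -8 + 0 = -8)
1/(T(22, -97) + 7410) = 1/(-8 + 7410) = 1/7402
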